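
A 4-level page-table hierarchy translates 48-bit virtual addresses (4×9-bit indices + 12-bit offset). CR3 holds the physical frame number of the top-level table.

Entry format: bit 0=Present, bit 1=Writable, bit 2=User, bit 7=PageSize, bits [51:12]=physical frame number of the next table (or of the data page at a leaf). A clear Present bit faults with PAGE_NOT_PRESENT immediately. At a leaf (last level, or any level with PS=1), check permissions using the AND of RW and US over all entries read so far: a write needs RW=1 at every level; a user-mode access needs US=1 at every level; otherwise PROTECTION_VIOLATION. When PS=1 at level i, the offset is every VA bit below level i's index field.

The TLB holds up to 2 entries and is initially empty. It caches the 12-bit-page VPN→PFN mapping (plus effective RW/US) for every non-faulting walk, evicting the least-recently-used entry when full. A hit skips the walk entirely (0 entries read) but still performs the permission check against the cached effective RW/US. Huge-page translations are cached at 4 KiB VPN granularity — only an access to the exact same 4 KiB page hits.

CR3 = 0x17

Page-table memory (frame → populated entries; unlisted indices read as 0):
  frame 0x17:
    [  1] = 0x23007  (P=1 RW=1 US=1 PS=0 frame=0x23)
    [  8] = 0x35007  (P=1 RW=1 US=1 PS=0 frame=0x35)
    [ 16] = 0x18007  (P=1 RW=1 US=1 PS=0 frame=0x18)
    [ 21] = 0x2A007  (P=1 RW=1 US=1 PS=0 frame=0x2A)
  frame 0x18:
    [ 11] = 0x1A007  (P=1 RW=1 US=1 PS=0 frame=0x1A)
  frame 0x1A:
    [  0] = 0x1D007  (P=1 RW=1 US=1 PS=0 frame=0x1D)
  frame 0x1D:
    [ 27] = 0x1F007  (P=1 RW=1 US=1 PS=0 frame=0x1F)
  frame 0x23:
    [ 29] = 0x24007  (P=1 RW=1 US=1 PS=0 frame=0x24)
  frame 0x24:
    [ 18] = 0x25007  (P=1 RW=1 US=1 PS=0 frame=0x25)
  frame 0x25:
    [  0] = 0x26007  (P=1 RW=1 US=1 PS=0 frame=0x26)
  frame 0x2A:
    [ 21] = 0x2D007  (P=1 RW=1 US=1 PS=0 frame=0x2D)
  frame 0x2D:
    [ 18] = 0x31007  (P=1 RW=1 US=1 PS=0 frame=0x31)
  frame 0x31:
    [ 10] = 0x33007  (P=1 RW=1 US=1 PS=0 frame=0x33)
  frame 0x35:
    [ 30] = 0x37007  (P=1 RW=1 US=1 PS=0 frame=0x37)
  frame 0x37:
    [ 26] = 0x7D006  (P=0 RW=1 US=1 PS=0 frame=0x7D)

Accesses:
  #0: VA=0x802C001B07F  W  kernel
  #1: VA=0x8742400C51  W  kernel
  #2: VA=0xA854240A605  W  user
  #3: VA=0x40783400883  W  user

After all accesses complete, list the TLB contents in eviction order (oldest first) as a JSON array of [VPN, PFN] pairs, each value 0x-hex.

Per-access translation:
#0 VA=0x802C001B07F (w,kernel):
  L0: frame=0x17 idx=16 entry=0x18007 [P=1 RW=1 US=1 PS=0]
  L1: frame=0x18 idx=11 entry=0x1A007 [P=1 RW=1 US=1 PS=0]
  L2: frame=0x1A idx=0 entry=0x1D007 [P=1 RW=1 US=1 PS=0]
  L3: frame=0x1D idx=27 entry=0x1F007 [P=1 RW=1 US=1 PS=0]
  ✓ 0x1F07F  — 4 lookups
#1 VA=0x8742400C51 (w,kernel):
  L0: frame=0x17 idx=1 entry=0x23007 [P=1 RW=1 US=1 PS=0]
  L1: frame=0x23 idx=29 entry=0x24007 [P=1 RW=1 US=1 PS=0]
  L2: frame=0x24 idx=18 entry=0x25007 [P=1 RW=1 US=1 PS=0]
  L3: frame=0x25 idx=0 entry=0x26007 [P=1 RW=1 US=1 PS=0]
  ✓ 0x26C51  — 4 lookups
#2 VA=0xA854240A605 (w,user):
  L0: frame=0x17 idx=21 entry=0x2A007 [P=1 RW=1 US=1 PS=0]
  L1: frame=0x2A idx=21 entry=0x2D007 [P=1 RW=1 US=1 PS=0]
  L2: frame=0x2D idx=18 entry=0x31007 [P=1 RW=1 US=1 PS=0]
  L3: frame=0x31 idx=10 entry=0x33007 [P=1 RW=1 US=1 PS=0]
  ✓ 0x33605  — 4 lookups
#3 VA=0x40783400883 (w,user):
  L0: frame=0x17 idx=8 entry=0x35007 [P=1 RW=1 US=1 PS=0]
  L1: frame=0x35 idx=30 entry=0x37007 [P=1 RW=1 US=1 PS=0]
  L2: frame=0x37 idx=26 entry=0x7D006 [P=0 RW=1 US=1 PS=0]
  ⇒ fault: PAGE_NOT_PRESENT  — 3 lookups

TLB: [["0x8742400", "0x26"], ["0xA854240A", "0x33"]]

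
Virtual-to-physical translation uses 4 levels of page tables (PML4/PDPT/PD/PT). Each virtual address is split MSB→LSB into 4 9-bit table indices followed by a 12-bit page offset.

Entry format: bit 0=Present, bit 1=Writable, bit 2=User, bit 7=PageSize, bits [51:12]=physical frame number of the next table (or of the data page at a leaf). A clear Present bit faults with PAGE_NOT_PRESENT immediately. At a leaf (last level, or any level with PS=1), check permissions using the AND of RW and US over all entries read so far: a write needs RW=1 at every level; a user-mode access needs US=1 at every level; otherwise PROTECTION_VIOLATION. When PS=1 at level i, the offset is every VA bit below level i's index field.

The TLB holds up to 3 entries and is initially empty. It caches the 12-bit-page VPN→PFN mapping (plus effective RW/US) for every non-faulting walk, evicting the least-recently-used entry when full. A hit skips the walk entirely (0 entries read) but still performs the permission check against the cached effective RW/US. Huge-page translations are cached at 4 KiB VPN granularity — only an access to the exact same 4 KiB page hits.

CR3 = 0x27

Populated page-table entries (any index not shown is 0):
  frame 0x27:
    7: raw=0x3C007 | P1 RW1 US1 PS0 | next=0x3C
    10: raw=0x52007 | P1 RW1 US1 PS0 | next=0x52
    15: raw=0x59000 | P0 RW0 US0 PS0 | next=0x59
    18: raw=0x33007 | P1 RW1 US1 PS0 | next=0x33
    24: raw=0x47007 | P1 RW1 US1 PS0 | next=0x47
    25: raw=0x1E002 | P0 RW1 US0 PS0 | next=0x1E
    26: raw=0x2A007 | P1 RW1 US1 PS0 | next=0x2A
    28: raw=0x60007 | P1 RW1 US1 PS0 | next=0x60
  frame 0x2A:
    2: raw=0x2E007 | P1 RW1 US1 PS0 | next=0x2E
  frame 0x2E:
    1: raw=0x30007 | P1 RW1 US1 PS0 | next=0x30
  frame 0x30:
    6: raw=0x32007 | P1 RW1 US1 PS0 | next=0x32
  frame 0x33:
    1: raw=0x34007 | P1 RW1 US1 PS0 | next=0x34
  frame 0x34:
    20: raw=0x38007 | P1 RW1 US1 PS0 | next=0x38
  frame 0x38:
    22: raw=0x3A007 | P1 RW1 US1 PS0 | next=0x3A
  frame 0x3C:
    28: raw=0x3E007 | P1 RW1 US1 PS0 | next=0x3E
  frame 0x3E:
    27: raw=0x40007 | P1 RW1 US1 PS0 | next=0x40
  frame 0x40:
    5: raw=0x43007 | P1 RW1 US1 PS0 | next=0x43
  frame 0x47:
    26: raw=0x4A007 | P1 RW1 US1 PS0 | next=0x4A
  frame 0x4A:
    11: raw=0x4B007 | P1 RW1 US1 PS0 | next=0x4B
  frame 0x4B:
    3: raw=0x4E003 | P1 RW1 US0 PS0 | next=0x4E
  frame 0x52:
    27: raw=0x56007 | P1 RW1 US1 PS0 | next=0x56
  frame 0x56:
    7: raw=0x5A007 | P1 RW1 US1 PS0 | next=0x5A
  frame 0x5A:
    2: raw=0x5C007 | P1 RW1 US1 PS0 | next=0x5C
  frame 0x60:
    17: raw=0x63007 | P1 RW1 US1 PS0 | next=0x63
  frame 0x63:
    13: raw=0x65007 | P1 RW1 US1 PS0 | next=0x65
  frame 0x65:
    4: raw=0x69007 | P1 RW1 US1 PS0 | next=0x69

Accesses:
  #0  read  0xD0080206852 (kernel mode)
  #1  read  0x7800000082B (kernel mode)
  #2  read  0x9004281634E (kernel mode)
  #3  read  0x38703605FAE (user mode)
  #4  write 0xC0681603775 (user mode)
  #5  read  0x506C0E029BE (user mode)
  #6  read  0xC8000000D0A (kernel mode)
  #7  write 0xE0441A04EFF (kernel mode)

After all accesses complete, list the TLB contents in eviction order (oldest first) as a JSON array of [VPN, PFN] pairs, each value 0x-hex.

Walk each access:
#0 VA=0xD0080206852 (r,kernel):
  L0 @0x27[26] → 0x2A007  P=1,RW=1,US=1,PS=0
  L1 @0x2A[2] → 0x2E007  P=1,RW=1,US=1,PS=0
  L2 @0x2E[1] → 0x30007  P=1,RW=1,US=1,PS=0
  L3 @0x30[6] → 0x32007  P=1,RW=1,US=1,PS=0
  ⇒ phys 0x32852  [4 reads]
#1 VA=0x7800000082B (r,kernel):
  L0 @0x27[15] → 0x59000  P=0,RW=0,US=0,PS=0
  ⇒ fault: PAGE_NOT_PRESENT  — 1 lookups
#2 VA=0x9004281634E (r,kernel):
  L0 @0x27[18] → 0x33007  P=1,RW=1,US=1,PS=0
  L1 @0x33[1] → 0x34007  P=1,RW=1,US=1,PS=0
  L2 @0x34[20] → 0x38007  P=1,RW=1,US=1,PS=0
  L3 @0x38[22] → 0x3A007  P=1,RW=1,US=1,PS=0
  ⇒ phys 0x3A34E  [4 reads]
#3 VA=0x38703605FAE (r,user):
  L0 @0x27[7] → 0x3C007  P=1,RW=1,US=1,PS=0
  L1 @0x3C[28] → 0x3E007  P=1,RW=1,US=1,PS=0
  L2 @0x3E[27] → 0x40007  P=1,RW=1,US=1,PS=0
  L3 @0x40[5] → 0x43007  P=1,RW=1,US=1,PS=0
  ⇒ phys 0x43FAE  [4 reads]
#4 VA=0xC0681603775 (w,user):
  L0 @0x27[24] → 0x47007  P=1,RW=1,US=1,PS=0
  L1 @0x47[26] → 0x4A007  P=1,RW=1,US=1,PS=0
  L2 @0x4A[11] → 0x4B007  P=1,RW=1,US=1,PS=0
  L3 @0x4B[3] → 0x4E003  P=1,RW=1,US=0,PS=0
  ⇒ fault: PROTECTION_VIOLATION  — 4 lookups
#5 VA=0x506C0E029BE (r,user):
  L0 @0x27[10] → 0x52007  P=1,RW=1,US=1,PS=0
  L1 @0x52[27] → 0x56007  P=1,RW=1,US=1,PS=0
  L2 @0x56[7] → 0x5A007  P=1,RW=1,US=1,PS=0
  L3 @0x5A[2] → 0x5C007  P=1,RW=1,US=1,PS=0
  ⇒ phys 0x5C9BE  [4 reads]
#6 VA=0xC8000000D0A (r,kernel):
  L0 @0x27[25] → 0x1E002  P=0,RW=1,US=0,PS=0
  ⇒ fault: PAGE_NOT_PRESENT  — 1 lookups
#7 VA=0xE0441A04EFF (w,kernel):
  L0 @0x27[28] → 0x60007  P=1,RW=1,US=1,PS=0
  L1 @0x60[17] → 0x63007  P=1,RW=1,US=1,PS=0
  L2 @0x63[13] → 0x65007  P=1,RW=1,US=1,PS=0
  L3 @0x65[4] → 0x69007  P=1,RW=1,US=1,PS=0
  ⇒ phys 0x69EFF  [4 reads]

TLB: [["0x38703605", "0x43"], ["0x506C0E02", "0x5C"], ["0xE0441A04", "0x69"]]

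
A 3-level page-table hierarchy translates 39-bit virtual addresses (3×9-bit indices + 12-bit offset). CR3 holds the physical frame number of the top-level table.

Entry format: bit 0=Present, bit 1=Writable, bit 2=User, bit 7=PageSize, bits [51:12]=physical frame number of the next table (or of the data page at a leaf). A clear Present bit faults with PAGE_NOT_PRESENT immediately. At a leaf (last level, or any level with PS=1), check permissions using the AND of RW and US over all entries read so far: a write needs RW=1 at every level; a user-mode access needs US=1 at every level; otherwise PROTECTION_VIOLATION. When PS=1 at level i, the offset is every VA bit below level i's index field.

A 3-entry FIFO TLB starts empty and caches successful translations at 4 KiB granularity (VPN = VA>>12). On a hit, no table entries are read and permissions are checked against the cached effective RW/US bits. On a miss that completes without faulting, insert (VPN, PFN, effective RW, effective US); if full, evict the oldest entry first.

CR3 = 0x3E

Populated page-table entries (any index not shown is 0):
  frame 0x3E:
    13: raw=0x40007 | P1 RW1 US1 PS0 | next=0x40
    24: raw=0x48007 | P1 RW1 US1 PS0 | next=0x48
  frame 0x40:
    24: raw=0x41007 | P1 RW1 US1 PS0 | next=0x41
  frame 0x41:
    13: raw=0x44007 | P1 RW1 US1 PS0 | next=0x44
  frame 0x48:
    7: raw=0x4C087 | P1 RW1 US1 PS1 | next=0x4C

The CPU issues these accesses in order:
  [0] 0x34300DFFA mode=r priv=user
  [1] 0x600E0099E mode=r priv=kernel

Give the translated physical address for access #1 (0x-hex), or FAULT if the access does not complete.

Per-access translation:
#0 VA=0x34300DFFA (r,user):
  L0 @0x3E[13] → 0x40007  P=1,RW=1,US=1,PS=0
  L1 @0x40[24] → 0x41007  P=1,RW=1,US=1,PS=0
  L2 @0x41[13] → 0x44007  P=1,RW=1,US=1,PS=0
  → PA=0x44FFA  (3 entries read)
#1 VA=0x600E0099E (r,kernel):
  L0 @0x3E[24] → 0x48007  P=1,RW=1,US=1,PS=0
  L1 @0x48[7] → 0x4C087  P=1,RW=1,US=1,PS=1
  → PA=0x4C99E (huge @L1)  (2 entries read)

Access #1 PA: 0x4C99E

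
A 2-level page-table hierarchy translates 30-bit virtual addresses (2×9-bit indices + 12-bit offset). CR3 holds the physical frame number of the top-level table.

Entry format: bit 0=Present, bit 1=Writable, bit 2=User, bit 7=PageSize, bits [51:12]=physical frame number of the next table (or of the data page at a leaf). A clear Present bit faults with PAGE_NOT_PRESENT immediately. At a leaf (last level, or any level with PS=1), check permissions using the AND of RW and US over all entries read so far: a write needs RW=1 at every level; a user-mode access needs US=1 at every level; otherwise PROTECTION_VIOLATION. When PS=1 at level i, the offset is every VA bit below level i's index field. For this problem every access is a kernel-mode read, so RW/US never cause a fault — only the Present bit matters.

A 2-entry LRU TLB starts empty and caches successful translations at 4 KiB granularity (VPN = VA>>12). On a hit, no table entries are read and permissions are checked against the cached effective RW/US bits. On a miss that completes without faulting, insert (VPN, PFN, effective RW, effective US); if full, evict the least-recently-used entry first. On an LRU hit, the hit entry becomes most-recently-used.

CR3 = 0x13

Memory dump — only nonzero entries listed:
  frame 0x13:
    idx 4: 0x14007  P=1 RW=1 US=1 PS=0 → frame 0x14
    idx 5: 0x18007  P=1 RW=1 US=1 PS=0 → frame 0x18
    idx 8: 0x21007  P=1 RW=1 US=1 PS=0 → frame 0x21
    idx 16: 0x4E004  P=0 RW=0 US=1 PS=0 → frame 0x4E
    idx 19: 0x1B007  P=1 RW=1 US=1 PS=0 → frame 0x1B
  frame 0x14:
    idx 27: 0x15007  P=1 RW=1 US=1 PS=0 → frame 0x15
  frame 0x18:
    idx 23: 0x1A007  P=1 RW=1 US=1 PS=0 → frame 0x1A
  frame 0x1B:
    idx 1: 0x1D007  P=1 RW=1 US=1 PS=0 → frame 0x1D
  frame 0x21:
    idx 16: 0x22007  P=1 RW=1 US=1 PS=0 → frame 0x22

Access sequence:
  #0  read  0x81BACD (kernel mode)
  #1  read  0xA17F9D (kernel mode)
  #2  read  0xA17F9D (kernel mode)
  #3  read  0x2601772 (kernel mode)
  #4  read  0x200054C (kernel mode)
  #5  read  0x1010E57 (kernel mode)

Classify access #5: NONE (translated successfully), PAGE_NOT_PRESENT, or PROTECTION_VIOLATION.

Walk each access:
#0 VA=0x81BACD (r,kernel):
  lvl0: tbl 0x13, slot 4 ⇒ 0x14007 (P1/RW1/US1/PS0)
  lvl1: tbl 0x14, slot 27 ⇒ 0x15007 (P1/RW1/US1/PS0)
  ⇒ phys 0x15ACD  [2 reads]
#1 VA=0xA17F9D (r,kernel):
  lvl0: tbl 0x13, slot 5 ⇒ 0x18007 (P1/RW1/US1/PS0)
  lvl1: tbl 0x18, slot 23 ⇒ 0x1A007 (P1/RW1/US1/PS0)
  ⇒ phys 0x1AF9D  [2 reads]
#2 VA=0xA17F9D (r,kernel):
  TLB hit vpn=0xA17 → PA=0x1AF9D
#3 VA=0x2601772 (r,kernel):
  lvl0: tbl 0x13, slot 19 ⇒ 0x1B007 (P1/RW1/US1/PS0)
  lvl1: tbl 0x1B, slot 1 ⇒ 0x1D007 (P1/RW1/US1/PS0)
  ⇒ phys 0x1D772  [2 reads]
#4 VA=0x200054C (r,kernel):
  lvl0: tbl 0x13, slot 16 ⇒ 0x4E004 (P0/RW0/US1/PS0)
  → PAGE_NOT_PRESENT  (1 entries read)
#5 VA=0x1010E57 (r,kernel):
  lvl0: tbl 0x13, slot 8 ⇒ 0x21007 (P1/RW1/US1/PS0)
  lvl1: tbl 0x21, slot 16 ⇒ 0x22007 (P1/RW1/US1/PS0)
  ⇒ phys 0x22E57  [2 reads]

Access #5 fault: NONE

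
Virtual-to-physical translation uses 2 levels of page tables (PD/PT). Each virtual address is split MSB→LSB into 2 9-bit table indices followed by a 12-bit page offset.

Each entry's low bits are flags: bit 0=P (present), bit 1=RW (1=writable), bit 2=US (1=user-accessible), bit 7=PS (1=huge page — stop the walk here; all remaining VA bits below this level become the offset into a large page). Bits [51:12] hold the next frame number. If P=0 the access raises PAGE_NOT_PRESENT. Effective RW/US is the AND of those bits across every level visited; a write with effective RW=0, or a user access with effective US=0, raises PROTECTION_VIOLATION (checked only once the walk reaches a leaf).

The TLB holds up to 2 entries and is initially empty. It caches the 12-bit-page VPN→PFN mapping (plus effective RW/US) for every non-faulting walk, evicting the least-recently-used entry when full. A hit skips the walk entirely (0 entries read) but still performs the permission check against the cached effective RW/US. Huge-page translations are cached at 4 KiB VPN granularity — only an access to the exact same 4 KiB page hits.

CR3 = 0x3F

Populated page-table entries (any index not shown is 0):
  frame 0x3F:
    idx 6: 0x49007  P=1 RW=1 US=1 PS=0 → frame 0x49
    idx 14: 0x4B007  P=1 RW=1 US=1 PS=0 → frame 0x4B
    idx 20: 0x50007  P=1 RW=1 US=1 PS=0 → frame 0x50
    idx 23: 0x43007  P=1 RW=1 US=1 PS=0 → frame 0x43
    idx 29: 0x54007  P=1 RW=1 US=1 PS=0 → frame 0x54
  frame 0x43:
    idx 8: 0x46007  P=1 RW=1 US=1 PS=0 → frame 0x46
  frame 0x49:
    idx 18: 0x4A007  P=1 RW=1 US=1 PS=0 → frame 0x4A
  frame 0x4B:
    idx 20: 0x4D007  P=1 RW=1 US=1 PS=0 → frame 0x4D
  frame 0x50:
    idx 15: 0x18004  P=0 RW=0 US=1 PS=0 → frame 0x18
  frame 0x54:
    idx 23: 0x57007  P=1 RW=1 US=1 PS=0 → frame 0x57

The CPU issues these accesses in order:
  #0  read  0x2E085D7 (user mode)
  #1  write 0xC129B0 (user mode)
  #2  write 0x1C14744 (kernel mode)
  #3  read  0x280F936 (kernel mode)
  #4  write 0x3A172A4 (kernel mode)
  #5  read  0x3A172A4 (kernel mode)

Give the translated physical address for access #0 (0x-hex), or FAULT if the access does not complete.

Walk each access:
#0 VA=0x2E085D7 (r,user):
  [0] read 0x3F idx=23: raw=0x43007 flags P=1 W=1 U=1 S=0
  [1] read 0x43 idx=8: raw=0x46007 flags P=1 W=1 U=1 S=0
  → PA=0x465D7  (2 entries read)
#1 VA=0xC129B0 (w,user):
  [0] read 0x3F idx=6: raw=0x49007 flags P=1 W=1 U=1 S=0
  [1] read 0x49 idx=18: raw=0x4A007 flags P=1 W=1 U=1 S=0
  → PA=0x4A9B0  (2 entries read)
#2 VA=0x1C14744 (w,kernel):
  [0] read 0x3F idx=14: raw=0x4B007 flags P=1 W=1 U=1 S=0
  [1] read 0x4B idx=20: raw=0x4D007 flags P=1 W=1 U=1 S=0
  → PA=0x4D744  (2 entries read)
#3 VA=0x280F936 (r,kernel):
  [0] read 0x3F idx=20: raw=0x50007 flags P=1 W=1 U=1 S=0
  [1] read 0x50 idx=15: raw=0x18004 flags P=0 W=0 U=1 S=0
  ⇒ fault: PAGE_NOT_PRESENT  — 2 lookups
#4 VA=0x3A172A4 (w,kernel):
  [0] read 0x3F idx=29: raw=0x54007 flags P=1 W=1 U=1 S=0
  [1] read 0x54 idx=23: raw=0x57007 flags P=1 W=1 U=1 S=0
  → PA=0x572A4  (2 entries read)
#5 VA=0x3A172A4 (r,kernel):
  TLB hit vpn=0x3A17 → PA=0x572A4

Access #0 PA: 0x465D7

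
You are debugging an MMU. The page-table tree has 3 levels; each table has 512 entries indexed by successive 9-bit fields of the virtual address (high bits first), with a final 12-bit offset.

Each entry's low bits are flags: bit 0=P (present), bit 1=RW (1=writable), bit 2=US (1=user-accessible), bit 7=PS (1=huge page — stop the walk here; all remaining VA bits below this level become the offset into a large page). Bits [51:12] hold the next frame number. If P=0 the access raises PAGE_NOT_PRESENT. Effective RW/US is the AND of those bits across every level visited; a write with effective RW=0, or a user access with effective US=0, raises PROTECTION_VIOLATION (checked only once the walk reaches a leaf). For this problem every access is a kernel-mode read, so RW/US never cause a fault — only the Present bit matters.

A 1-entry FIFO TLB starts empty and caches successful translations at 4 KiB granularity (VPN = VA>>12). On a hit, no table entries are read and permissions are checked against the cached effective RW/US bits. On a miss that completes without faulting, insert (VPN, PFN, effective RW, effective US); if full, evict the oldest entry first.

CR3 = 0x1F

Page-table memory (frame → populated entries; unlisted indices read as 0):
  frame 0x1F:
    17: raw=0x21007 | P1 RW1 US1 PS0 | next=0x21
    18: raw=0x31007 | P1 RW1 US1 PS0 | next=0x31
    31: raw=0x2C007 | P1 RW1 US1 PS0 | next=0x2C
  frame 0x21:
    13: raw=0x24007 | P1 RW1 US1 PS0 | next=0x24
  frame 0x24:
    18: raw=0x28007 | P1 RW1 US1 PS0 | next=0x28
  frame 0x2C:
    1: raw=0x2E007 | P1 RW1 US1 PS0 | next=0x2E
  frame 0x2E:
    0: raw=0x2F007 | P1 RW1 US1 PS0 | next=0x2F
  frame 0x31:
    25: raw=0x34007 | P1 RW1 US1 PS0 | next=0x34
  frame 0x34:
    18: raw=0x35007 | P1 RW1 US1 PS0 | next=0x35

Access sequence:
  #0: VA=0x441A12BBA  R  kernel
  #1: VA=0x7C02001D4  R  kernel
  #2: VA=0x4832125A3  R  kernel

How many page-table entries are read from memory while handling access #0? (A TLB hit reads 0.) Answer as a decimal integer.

Per-access translation:
#0 VA=0x441A12BBA (r,kernel):
  lvl0: tbl 0x1F, slot 17 ⇒ 0x21007 (P1/RW1/US1/PS0)
  lvl1: tbl 0x21, slot 13 ⇒ 0x24007 (P1/RW1/US1/PS0)
  lvl2: tbl 0x24, slot 18 ⇒ 0x28007 (P1/RW1/US1/PS0)
  ✓ 0x28BBA  — 3 lookups
#1 VA=0x7C02001D4 (r,kernel):
  lvl0: tbl 0x1F, slot 31 ⇒ 0x2C007 (P1/RW1/US1/PS0)
  lvl1: tbl 0x2C, slot 1 ⇒ 0x2E007 (P1/RW1/US1/PS0)
  lvl2: tbl 0x2E, slot 0 ⇒ 0x2F007 (P1/RW1/US1/PS0)
  ✓ 0x2F1D4  — 3 lookups
#2 VA=0x4832125A3 (r,kernel):
  lvl0: tbl 0x1F, slot 18 ⇒ 0x31007 (P1/RW1/US1/PS0)
  lvl1: tbl 0x31, slot 25 ⇒ 0x34007 (P1/RW1/US1/PS0)
  lvl2: tbl 0x34, slot 18 ⇒ 0x35007 (P1/RW1/US1/PS0)
  ✓ 0x355A3  — 3 lookups

Entries read for #0: 3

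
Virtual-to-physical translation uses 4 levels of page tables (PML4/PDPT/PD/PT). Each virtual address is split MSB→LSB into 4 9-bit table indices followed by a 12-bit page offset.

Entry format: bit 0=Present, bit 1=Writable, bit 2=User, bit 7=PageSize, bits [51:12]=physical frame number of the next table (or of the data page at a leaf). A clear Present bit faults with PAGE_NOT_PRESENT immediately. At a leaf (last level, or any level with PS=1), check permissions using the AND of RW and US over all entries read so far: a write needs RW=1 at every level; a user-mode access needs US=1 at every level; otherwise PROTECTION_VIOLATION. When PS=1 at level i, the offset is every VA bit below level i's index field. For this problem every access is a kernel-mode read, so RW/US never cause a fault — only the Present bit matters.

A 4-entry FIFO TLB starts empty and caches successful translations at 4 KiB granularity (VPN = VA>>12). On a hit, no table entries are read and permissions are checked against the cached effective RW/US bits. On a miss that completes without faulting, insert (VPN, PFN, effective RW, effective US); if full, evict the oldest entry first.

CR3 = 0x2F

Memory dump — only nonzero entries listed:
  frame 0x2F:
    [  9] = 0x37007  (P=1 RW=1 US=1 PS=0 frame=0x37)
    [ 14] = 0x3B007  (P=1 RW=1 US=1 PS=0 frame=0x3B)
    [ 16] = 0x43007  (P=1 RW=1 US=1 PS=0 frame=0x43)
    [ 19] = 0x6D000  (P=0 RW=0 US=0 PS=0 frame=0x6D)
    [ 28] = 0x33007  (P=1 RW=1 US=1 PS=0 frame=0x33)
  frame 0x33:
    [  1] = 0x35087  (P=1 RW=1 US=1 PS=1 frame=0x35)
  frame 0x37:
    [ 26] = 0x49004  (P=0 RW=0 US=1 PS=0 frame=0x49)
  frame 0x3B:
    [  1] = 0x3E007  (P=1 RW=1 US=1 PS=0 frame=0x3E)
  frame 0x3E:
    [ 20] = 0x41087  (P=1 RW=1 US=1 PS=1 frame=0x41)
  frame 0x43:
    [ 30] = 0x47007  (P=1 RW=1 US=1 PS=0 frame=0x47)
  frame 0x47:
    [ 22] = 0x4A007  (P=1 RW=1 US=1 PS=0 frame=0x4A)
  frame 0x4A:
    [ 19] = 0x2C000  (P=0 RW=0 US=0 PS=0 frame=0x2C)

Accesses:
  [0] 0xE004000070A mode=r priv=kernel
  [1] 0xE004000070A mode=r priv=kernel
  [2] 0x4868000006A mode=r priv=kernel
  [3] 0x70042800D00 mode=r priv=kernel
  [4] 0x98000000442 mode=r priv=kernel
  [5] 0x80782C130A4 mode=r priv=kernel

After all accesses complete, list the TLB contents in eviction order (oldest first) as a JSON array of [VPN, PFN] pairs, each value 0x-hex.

Per-access translation:
#0 VA=0xE004000070A (r,kernel):
  [0] read 0x2F idx=28: raw=0x33007 flags P=1 W=1 U=1 S=0
  [1] read 0x33 idx=1: raw=0x35087 flags P=1 W=1 U=1 S=1
  ✓ 0x3570A (huge @L1)  — 2 lookups
#1 VA=0xE004000070A (r,kernel):
  TLB hit vpn=0xE0040000 → PA=0x3570A
#2 VA=0x4868000006A (r,kernel):
  [0] read 0x2F idx=9: raw=0x37007 flags P=1 W=1 U=1 S=0
  [1] read 0x37 idx=26: raw=0x49004 flags P=0 W=0 U=1 S=0
  → PAGE_NOT_PRESENT  (2 entries read)
#3 VA=0x70042800D00 (r,kernel):
  [0] read 0x2F idx=14: raw=0x3B007 flags P=1 W=1 U=1 S=0
  [1] read 0x3B idx=1: raw=0x3E007 flags P=1 W=1 U=1 S=0
  [2] read 0x3E idx=20: raw=0x41087 flags P=1 W=1 U=1 S=1
  ✓ 0x41D00 (huge @L2)  — 3 lookups
#4 VA=0x98000000442 (r,kernel):
  [0] read 0x2F idx=19: raw=0x6D000 flags P=0 W=0 U=0 S=0
  → PAGE_NOT_PRESENT  (1 entries read)
#5 VA=0x80782C130A4 (r,kernel):
  [0] read 0x2F idx=16: raw=0x43007 flags P=1 W=1 U=1 S=0
  [1] read 0x43 idx=30: raw=0x47007 flags P=1 W=1 U=1 S=0
  [2] read 0x47 idx=22: raw=0x4A007 flags P=1 W=1 U=1 S=0
  [3] read 0x4A idx=19: raw=0x2C000 flags P=0 W=0 U=0 S=0
  → PAGE_NOT_PRESENT  (4 entries read)

TLB: [["0xE0040000", "0x35"], ["0x70042800", "0x41"]]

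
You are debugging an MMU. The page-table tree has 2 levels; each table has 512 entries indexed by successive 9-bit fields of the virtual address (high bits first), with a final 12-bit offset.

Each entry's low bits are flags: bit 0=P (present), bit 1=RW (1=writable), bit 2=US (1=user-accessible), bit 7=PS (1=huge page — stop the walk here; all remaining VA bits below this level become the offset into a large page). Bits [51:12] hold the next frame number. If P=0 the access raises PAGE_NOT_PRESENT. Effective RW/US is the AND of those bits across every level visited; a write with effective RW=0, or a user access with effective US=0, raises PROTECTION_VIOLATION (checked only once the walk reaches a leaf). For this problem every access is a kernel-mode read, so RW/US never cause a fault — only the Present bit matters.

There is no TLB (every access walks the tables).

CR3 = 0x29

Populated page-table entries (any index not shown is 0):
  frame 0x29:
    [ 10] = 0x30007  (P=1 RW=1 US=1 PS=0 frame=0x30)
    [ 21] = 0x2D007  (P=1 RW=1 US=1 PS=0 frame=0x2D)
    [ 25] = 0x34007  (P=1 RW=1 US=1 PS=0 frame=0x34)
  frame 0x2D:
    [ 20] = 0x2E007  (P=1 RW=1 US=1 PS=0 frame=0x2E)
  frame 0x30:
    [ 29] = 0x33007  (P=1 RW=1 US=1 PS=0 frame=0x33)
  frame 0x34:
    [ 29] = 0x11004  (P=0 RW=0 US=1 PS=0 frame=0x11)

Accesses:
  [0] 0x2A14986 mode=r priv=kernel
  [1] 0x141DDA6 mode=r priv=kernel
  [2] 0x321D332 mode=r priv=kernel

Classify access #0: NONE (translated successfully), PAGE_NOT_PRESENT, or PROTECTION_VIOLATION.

Walk each access:
#0 VA=0x2A14986 (r,kernel):
  L0 @0x29[21] → 0x2D007  P=1,RW=1,US=1,PS=0
  L1 @0x2D[20] → 0x2E007  P=1,RW=1,US=1,PS=0
  ✓ 0x2E986  — 2 lookups
#1 VA=0x141DDA6 (r,kernel):
  L0 @0x29[10] → 0x30007  P=1,RW=1,US=1,PS=0
  L1 @0x30[29] → 0x33007  P=1,RW=1,US=1,PS=0
  ✓ 0x33DA6  — 2 lookups
#2 VA=0x321D332 (r,kernel):
  L0 @0x29[25] → 0x34007  P=1,RW=1,US=1,PS=0
  L1 @0x34[29] → 0x11004  P=0,RW=0,US=1,PS=0
  ⇒ fault: PAGE_NOT_PRESENT  — 2 lookups

Access #0 fault: NONE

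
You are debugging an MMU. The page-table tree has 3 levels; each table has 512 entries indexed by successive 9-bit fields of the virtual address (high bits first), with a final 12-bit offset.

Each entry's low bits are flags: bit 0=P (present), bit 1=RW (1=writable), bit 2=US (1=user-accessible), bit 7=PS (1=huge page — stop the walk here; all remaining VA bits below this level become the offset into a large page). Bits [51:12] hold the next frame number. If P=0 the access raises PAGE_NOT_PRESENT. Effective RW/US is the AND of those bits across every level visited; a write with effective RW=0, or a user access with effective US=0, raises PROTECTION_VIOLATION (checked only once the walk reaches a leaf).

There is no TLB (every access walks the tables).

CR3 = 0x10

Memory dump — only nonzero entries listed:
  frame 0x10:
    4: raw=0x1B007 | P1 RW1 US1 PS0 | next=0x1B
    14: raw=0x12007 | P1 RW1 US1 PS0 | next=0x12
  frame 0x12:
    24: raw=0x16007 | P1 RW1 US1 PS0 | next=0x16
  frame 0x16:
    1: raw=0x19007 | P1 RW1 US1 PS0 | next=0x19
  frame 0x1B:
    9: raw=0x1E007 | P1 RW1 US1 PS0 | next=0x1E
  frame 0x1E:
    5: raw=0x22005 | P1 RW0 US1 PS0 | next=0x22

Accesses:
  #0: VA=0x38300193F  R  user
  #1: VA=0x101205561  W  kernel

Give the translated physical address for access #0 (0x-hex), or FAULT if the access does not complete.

Per-access translation:
#0 VA=0x38300193F (r,user):
  [0] read 0x10 idx=14: raw=0x12007 flags P=1 W=1 U=1 S=0
  [1] read 0x12 idx=24: raw=0x16007 flags P=1 W=1 U=1 S=0
  [2] read 0x16 idx=1: raw=0x19007 flags P=1 W=1 U=1 S=0
  → PA=0x1993F  (3 entries read)
#1 VA=0x101205561 (w,kernel):
  [0] read 0x10 idx=4: raw=0x1B007 flags P=1 W=1 U=1 S=0
  [1] read 0x1B idx=9: raw=0x1E007 flags P=1 W=1 U=1 S=0
  [2] read 0x1E idx=5: raw=0x22005 flags P=1 W=0 U=1 S=0
  ✗ PROTECTION_VIOLATION  [3 reads]

Access #0 PA: 0x1993F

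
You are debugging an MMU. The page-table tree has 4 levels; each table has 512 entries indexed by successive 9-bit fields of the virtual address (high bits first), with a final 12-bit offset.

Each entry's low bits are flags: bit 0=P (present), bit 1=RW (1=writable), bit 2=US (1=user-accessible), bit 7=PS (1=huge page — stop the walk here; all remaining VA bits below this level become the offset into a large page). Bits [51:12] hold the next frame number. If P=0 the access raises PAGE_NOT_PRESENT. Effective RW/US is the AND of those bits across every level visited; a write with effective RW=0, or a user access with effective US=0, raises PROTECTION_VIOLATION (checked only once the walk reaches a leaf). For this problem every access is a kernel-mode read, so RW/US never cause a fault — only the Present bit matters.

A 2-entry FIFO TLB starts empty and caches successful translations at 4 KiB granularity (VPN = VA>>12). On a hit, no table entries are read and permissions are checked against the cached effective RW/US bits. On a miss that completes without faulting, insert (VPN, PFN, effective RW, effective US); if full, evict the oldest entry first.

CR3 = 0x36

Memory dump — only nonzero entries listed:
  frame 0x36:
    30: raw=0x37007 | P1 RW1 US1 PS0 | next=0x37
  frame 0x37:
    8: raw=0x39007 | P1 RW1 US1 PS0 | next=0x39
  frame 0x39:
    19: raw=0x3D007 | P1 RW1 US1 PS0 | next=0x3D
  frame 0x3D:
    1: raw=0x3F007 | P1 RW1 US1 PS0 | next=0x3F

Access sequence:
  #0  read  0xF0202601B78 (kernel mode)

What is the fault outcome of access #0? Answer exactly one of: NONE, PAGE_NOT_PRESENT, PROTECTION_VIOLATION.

Trace:
#0 VA=0xF0202601B78 (r,kernel):
  L0 @0x36[30] → 0x37007  P=1,RW=1,US=1,PS=0
  L1 @0x37[8] → 0x39007  P=1,RW=1,US=1,PS=0
  L2 @0x39[19] → 0x3D007  P=1,RW=1,US=1,PS=0
  L3 @0x3D[1] → 0x3F007  P=1,RW=1,US=1,PS=0
  ⇒ phys 0x3FB78  [4 reads]

Access #0 fault: NONE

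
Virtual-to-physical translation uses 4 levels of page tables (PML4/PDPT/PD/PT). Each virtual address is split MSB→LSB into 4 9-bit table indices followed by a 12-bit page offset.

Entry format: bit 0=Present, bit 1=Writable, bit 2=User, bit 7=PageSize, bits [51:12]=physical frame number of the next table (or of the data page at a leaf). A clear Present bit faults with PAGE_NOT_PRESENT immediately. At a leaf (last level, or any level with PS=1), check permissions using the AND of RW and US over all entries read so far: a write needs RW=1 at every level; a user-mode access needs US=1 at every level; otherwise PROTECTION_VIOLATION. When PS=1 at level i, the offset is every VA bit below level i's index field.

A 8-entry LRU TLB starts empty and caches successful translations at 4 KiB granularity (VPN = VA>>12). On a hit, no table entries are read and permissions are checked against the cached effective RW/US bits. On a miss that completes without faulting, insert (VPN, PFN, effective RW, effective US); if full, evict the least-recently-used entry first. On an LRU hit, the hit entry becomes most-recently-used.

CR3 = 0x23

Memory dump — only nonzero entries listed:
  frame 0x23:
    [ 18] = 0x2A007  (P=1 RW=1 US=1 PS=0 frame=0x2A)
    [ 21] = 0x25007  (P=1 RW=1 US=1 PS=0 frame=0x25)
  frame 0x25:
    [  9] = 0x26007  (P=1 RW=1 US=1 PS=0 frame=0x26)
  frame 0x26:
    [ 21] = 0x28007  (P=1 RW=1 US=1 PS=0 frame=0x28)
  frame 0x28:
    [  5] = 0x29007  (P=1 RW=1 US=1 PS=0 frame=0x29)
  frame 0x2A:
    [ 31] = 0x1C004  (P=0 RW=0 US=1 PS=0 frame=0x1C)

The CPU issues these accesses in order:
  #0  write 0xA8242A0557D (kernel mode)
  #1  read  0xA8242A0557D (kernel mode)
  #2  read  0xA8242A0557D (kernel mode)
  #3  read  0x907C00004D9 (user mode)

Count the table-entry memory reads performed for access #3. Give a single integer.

Trace:
#0 VA=0xA8242A0557D (w,kernel):
  lvl0: tbl 0x23, slot 21 ⇒ 0x25007 (P1/RW1/US1/PS0)
  lvl1: tbl 0x25, slot 9 ⇒ 0x26007 (P1/RW1/US1/PS0)
  lvl2: tbl 0x26, slot 21 ⇒ 0x28007 (P1/RW1/US1/PS0)
  lvl3: tbl 0x28, slot 5 ⇒ 0x29007 (P1/RW1/US1/PS0)
  → PA=0x2957D  (4 entries read)
#1 VA=0xA8242A0557D (r,kernel):
  TLB hit vpn=0xA8242A05 → PA=0x2957D
#2 VA=0xA8242A0557D (r,kernel):
  TLB hit vpn=0xA8242A05 → PA=0x2957D
#3 VA=0x907C00004D9 (r,user):
  lvl0: tbl 0x23, slot 18 ⇒ 0x2A007 (P1/RW1/US1/PS0)
  lvl1: tbl 0x2A, slot 31 ⇒ 0x1C004 (P0/RW0/US1/PS0)
  ✗ PAGE_NOT_PRESENT  [2 reads]

Entries read for #3: 2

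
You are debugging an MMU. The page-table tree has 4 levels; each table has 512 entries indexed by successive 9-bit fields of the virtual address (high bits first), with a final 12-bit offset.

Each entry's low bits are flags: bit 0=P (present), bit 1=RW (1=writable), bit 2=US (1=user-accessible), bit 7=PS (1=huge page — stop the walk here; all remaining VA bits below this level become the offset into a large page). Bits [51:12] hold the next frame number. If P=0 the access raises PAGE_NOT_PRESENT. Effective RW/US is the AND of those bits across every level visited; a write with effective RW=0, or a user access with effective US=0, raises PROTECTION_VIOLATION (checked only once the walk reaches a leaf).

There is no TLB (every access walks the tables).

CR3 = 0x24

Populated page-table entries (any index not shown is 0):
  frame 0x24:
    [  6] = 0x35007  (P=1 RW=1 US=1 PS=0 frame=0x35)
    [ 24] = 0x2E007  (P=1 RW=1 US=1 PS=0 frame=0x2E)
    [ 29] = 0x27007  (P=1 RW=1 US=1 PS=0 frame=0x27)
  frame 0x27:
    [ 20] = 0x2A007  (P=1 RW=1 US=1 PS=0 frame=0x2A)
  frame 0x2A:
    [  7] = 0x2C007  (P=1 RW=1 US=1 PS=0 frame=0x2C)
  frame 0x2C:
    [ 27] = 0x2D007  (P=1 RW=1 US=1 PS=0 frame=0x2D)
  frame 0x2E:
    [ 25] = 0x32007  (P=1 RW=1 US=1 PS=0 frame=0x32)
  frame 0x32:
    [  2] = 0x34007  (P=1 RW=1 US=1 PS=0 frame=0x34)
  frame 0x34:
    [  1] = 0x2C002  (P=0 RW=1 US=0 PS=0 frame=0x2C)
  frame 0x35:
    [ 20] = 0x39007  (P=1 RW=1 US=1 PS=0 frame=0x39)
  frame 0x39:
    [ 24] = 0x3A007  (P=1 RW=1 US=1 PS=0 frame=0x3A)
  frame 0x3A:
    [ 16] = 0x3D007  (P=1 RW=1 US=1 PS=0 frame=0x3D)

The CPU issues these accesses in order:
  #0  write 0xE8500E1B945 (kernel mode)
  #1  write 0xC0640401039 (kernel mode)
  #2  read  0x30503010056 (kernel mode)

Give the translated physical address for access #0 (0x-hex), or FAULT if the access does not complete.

Trace:
#0 VA=0xE8500E1B945 (w,kernel):
  L0: frame=0x24 idx=29 entry=0x27007 [P=1 RW=1 US=1 PS=0]
  L1: frame=0x27 idx=20 entry=0x2A007 [P=1 RW=1 US=1 PS=0]
  L2: frame=0x2A idx=7 entry=0x2C007 [P=1 RW=1 US=1 PS=0]
  L3: frame=0x2C idx=27 entry=0x2D007 [P=1 RW=1 US=1 PS=0]
  ⇒ phys 0x2D945  [4 reads]
#1 VA=0xC0640401039 (w,kernel):
  L0: frame=0x24 idx=24 entry=0x2E007 [P=1 RW=1 US=1 PS=0]
  L1: frame=0x2E idx=25 entry=0x32007 [P=1 RW=1 US=1 PS=0]
  L2: frame=0x32 idx=2 entry=0x34007 [P=1 RW=1 US=1 PS=0]
  L3: frame=0x34 idx=1 entry=0x2C002 [P=0 RW=1 US=0 PS=0]
  → PAGE_NOT_PRESENT  (4 entries read)
#2 VA=0x30503010056 (r,kernel):
  L0: frame=0x24 idx=6 entry=0x35007 [P=1 RW=1 US=1 PS=0]
  L1: frame=0x35 idx=20 entry=0x39007 [P=1 RW=1 US=1 PS=0]
  L2: frame=0x39 idx=24 entry=0x3A007 [P=1 RW=1 US=1 PS=0]
  L3: frame=0x3A idx=16 entry=0x3D007 [P=1 RW=1 US=1 PS=0]
  ⇒ phys 0x3D056  [4 reads]

Access #0 PA: 0x2D945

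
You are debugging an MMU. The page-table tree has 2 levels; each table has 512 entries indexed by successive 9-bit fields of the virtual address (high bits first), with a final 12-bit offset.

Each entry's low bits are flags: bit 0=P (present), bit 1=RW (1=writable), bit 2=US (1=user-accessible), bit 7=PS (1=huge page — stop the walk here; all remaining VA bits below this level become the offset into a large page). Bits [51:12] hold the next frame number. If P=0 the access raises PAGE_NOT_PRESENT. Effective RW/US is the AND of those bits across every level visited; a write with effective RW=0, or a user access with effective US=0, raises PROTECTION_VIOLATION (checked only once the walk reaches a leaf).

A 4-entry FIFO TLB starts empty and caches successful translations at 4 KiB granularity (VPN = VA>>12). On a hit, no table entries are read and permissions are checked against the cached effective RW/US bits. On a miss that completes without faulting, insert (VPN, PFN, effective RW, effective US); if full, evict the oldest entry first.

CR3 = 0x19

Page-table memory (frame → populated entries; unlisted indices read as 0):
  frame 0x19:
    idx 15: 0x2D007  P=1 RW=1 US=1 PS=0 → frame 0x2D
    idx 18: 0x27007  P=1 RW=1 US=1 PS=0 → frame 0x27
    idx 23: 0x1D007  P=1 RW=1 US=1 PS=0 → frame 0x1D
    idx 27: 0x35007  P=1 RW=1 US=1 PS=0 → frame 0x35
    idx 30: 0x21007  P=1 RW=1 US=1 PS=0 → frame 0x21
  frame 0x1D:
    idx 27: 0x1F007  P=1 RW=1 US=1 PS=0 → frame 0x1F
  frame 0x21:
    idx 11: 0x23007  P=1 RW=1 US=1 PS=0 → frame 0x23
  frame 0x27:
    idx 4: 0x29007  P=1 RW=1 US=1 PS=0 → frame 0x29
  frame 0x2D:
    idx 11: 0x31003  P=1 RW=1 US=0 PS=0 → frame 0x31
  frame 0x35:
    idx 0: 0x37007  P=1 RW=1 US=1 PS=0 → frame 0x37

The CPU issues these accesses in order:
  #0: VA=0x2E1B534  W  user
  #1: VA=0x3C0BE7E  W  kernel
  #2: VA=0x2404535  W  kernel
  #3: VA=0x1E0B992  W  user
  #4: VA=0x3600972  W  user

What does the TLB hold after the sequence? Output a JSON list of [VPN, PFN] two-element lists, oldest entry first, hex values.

Per-access translation:
#0 VA=0x2E1B534 (w,user):
  lvl0: tbl 0x19, slot 23 ⇒ 0x1D007 (P1/RW1/US1/PS0)
  lvl1: tbl 0x1D, slot 27 ⇒ 0x1F007 (P1/RW1/US1/PS0)
  ✓ 0x1F534  — 2 lookups
#1 VA=0x3C0BE7E (w,kernel):
  lvl0: tbl 0x19, slot 30 ⇒ 0x21007 (P1/RW1/US1/PS0)
  lvl1: tbl 0x21, slot 11 ⇒ 0x23007 (P1/RW1/US1/PS0)
  ✓ 0x23E7E  — 2 lookups
#2 VA=0x2404535 (w,kernel):
  lvl0: tbl 0x19, slot 18 ⇒ 0x27007 (P1/RW1/US1/PS0)
  lvl1: tbl 0x27, slot 4 ⇒ 0x29007 (P1/RW1/US1/PS0)
  ✓ 0x29535  — 2 lookups
#3 VA=0x1E0B992 (w,user):
  lvl0: tbl 0x19, slot 15 ⇒ 0x2D007 (P1/RW1/US1/PS0)
  lvl1: tbl 0x2D, slot 11 ⇒ 0x31003 (P1/RW1/US0/PS0)
  ✗ PROTECTION_VIOLATION  [2 reads]
#4 VA=0x3600972 (w,user):
  lvl0: tbl 0x19, slot 27 ⇒ 0x35007 (P1/RW1/US1/PS0)
  lvl1: tbl 0x35, slot 0 ⇒ 0x37007 (P1/RW1/US1/PS0)
  ✓ 0x37972  — 2 lookups

TLB: [["0x2E1B", "0x1F"], ["0x3C0B", "0x23"], ["0x2404", "0x29"], ["0x3600", "0x37"]]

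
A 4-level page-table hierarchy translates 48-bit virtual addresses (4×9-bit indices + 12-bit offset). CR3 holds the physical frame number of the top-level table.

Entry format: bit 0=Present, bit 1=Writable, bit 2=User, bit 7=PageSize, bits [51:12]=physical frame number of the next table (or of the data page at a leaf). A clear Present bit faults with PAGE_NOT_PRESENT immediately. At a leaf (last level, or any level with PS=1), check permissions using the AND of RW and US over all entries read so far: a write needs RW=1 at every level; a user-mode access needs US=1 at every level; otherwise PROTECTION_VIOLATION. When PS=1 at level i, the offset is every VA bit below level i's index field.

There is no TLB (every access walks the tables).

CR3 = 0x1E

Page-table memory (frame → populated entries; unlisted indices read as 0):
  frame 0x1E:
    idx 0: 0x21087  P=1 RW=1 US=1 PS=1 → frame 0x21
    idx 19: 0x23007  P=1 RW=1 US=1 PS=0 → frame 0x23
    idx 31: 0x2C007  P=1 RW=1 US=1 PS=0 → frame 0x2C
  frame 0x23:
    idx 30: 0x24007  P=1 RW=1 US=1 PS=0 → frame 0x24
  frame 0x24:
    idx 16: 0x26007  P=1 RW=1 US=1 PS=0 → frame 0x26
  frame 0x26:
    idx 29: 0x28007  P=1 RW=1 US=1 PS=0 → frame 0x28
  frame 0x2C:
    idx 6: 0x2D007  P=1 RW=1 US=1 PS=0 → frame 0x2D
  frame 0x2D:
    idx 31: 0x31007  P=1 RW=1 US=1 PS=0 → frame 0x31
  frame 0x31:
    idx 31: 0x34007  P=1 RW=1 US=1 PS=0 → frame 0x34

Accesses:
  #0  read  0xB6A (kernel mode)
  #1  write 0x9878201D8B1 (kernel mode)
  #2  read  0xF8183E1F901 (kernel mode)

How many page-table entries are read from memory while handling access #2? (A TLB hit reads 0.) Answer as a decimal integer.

Trace:
#0 VA=0xB6A (r,kernel):
  [0] read 0x1E idx=0: raw=0x21087 flags P=1 W=1 U=1 S=1
  ⇒ phys 0x21B6A (huge @L0)  [1 reads]
#1 VA=0x9878201D8B1 (w,kernel):
  [0] read 0x1E idx=19: raw=0x23007 flags P=1 W=1 U=1 S=0
  [1] read 0x23 idx=30: raw=0x24007 flags P=1 W=1 U=1 S=0
  [2] read 0x24 idx=16: raw=0x26007 flags P=1 W=1 U=1 S=0
  [3] read 0x26 idx=29: raw=0x28007 flags P=1 W=1 U=1 S=0
  ⇒ phys 0x288B1  [4 reads]
#2 VA=0xF8183E1F901 (r,kernel):
  [0] read 0x1E idx=31: raw=0x2C007 flags P=1 W=1 U=1 S=0
  [1] read 0x2C idx=6: raw=0x2D007 flags P=1 W=1 U=1 S=0
  [2] read 0x2D idx=31: raw=0x31007 flags P=1 W=1 U=1 S=0
  [3] read 0x31 idx=31: raw=0x34007 flags P=1 W=1 U=1 S=0
  ⇒ phys 0x34901  [4 reads]

Entries read for #2: 4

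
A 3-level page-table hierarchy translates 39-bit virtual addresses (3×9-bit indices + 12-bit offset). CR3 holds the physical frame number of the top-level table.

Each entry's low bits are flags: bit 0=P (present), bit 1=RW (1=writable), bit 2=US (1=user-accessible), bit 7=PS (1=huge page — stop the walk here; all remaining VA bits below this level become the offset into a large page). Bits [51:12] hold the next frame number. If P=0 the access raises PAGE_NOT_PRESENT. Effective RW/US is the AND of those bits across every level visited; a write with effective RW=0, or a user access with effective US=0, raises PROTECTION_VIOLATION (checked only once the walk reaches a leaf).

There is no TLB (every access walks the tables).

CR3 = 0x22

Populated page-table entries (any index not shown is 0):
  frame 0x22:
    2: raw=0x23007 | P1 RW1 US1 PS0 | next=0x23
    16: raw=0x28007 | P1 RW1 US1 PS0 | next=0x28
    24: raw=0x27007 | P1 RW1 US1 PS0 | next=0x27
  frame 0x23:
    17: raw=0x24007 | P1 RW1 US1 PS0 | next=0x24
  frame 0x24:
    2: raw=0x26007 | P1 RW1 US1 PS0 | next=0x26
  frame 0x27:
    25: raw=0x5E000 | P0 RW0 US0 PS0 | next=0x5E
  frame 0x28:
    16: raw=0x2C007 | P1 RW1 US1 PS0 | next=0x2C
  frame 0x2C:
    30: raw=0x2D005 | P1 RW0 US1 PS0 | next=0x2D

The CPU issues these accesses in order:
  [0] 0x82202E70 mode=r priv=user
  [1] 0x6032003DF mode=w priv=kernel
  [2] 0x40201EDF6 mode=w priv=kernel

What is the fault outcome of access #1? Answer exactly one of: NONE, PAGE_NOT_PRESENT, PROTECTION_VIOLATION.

Per-access translation:
#0 VA=0x82202E70 (r,user):
  L0: frame=0x22 idx=2 entry=0x23007 [P=1 RW=1 US=1 PS=0]
  L1: frame=0x23 idx=17 entry=0x24007 [P=1 RW=1 US=1 PS=0]
  L2: frame=0x24 idx=2 entry=0x26007 [P=1 RW=1 US=1 PS=0]
  → PA=0x26E70  (3 entries read)
#1 VA=0x6032003DF (w,kernel):
  L0: frame=0x22 idx=24 entry=0x27007 [P=1 RW=1 US=1 PS=0]
  L1: frame=0x27 idx=25 entry=0x5E000 [P=0 RW=0 US=0 PS=0]
  ⇒ fault: PAGE_NOT_PRESENT  — 2 lookups
#2 VA=0x40201EDF6 (w,kernel):
  L0: frame=0x22 idx=16 entry=0x28007 [P=1 RW=1 US=1 PS=0]
  L1: frame=0x28 idx=16 entry=0x2C007 [P=1 RW=1 US=1 PS=0]
  L2: frame=0x2C idx=30 entry=0x2D005 [P=1 RW=0 US=1 PS=0]
  ⇒ fault: PROTECTION_VIOLATION  — 3 lookups

Access #1 fault: PAGE_NOT_PRESENT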